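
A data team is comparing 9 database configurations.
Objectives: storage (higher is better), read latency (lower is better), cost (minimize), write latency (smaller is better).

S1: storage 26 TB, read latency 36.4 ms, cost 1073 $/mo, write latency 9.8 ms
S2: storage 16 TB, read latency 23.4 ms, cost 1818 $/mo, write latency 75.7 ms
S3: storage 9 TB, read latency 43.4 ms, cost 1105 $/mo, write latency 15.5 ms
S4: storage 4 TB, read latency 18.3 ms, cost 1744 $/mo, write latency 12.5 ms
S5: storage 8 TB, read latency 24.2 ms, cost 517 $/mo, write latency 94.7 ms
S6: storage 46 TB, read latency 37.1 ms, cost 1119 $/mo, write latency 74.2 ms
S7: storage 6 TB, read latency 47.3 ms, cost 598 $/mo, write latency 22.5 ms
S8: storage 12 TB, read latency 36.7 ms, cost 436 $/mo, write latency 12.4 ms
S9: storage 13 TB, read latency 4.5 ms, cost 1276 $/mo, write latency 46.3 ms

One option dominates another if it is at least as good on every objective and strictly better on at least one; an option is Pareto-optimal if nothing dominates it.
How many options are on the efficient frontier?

S1: not dominated (best write latency).
S2: not dominated.
S3: dominated by S1 (storage 26≥9, read latency 36.4≤43.4, cost 1073≤1105, write latency 9.8≤15.5).
S4: not dominated.
S5: not dominated.
S6: not dominated (best storage).
S7: dominated by S8 (storage 12≥6, read latency 36.7≤47.3, cost 436≤598, write latency 12.4≤22.5).
S8: not dominated (best cost).
S9: not dominated (best read latency).
Pareto-optimal: S1, S2, S4, S5, S6, S8, S9 → 7.

7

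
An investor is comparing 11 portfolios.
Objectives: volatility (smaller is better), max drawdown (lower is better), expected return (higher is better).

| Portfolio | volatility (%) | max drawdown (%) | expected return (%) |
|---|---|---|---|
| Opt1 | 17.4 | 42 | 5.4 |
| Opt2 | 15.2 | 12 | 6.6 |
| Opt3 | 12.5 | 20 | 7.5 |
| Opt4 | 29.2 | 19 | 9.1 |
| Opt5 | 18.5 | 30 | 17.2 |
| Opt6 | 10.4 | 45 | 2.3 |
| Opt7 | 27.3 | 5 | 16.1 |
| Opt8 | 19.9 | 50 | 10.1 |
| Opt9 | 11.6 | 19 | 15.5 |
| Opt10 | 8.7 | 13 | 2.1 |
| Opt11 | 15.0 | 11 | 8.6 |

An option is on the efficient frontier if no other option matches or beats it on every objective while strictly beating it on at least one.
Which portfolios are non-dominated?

Opt1: dominated by Opt2 (volatility 15.2≤17.4, max drawdown 12≤42, expected return 6.6≥5.4).
Opt2: dominated by Opt11 (volatility 15.0≤15.2, max drawdown 11≤12, expected return 8.6≥6.6).
Opt3: dominated by Opt9 (volatility 11.6≤12.5, max drawdown 19≤20, expected return 15.5≥7.5).
Opt4: dominated by Opt7 (volatility 27.3≤29.2, max drawdown 5≤19, expected return 16.1≥9.1).
Opt5: not dominated (best expected return).
Opt6: not dominated.
Opt7: not dominated (best max drawdown).
Opt8: dominated by Opt5 (volatility 18.5≤19.9, max drawdown 30≤50, expected return 17.2≥10.1).
Opt9: not dominated.
Opt10: not dominated (best volatility).
Opt11: not dominated.

Opt5, Opt6, Opt7, Opt9, Opt10, Opt11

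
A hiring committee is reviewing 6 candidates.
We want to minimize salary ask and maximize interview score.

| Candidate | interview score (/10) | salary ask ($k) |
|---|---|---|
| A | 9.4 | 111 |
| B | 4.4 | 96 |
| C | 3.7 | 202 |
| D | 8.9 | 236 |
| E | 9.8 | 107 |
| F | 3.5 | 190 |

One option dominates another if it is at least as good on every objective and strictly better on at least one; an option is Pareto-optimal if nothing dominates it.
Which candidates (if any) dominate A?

E: interview score 9.8≥9.4, salary ask 107≤111 — dominates A.
Others (B, C, D, F) are each worse than A on at least one objective.

E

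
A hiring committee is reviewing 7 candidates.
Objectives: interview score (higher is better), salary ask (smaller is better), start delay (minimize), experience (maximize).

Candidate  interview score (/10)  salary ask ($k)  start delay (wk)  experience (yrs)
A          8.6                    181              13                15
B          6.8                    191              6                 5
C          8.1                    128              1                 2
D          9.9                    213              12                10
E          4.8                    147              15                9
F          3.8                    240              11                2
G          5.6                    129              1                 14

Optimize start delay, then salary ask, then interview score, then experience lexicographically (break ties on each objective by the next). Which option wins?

First minimize start delay: best is 1, kept {C, G}.
Then minimize salary ask: best is 128, kept {C}.

C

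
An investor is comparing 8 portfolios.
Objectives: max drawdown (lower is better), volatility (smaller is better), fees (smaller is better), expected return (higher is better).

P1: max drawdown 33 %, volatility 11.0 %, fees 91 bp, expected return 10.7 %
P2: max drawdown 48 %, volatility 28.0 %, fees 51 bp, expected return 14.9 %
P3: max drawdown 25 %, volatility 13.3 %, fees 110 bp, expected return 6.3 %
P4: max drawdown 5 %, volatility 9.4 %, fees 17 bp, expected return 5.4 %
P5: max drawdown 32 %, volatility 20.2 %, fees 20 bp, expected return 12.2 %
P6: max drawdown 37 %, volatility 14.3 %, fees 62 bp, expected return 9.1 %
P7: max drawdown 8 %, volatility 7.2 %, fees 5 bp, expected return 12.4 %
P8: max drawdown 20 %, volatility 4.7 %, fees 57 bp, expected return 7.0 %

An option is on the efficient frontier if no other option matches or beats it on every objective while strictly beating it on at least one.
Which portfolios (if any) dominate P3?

P7: max drawdown 8≤25, volatility 7.2≤13.3, fees 5≤110, expected return 12.4≥6.3 — dominates P3.
P8: max drawdown 20≤25, volatility 4.7≤13.3, fees 57≤110, expected return 7.0≥6.3 — dominates P3.
Others (P1, P2, P4, P5, P6) are each worse than P3 on at least one objective.

P7, P8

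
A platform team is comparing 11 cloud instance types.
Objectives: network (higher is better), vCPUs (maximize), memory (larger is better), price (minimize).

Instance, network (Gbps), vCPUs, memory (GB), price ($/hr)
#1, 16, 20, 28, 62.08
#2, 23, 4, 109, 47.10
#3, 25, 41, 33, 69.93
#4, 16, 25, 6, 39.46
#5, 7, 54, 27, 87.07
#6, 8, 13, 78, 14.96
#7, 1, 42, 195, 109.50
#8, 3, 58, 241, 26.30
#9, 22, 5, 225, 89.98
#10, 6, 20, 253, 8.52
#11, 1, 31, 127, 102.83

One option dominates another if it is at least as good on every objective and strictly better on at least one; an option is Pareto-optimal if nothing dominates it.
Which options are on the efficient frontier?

#1: not dominated.
#2: not dominated.
#3: not dominated (best network).
#4: not dominated.
#5: not dominated.
#6: not dominated.
#7: dominated by #8 (network 3≥1, vCPUs 58≥42, memory 241≥195, price 26.30≤109.50).
#8: not dominated (best vCPUs).
#9: not dominated.
#10: not dominated (best memory).
#11: dominated by #8 (network 3≥1, vCPUs 58≥31, memory 241≥127, price 26.30≤102.83).

#1, #2, #3, #4, #5, #6, #8, #9, #10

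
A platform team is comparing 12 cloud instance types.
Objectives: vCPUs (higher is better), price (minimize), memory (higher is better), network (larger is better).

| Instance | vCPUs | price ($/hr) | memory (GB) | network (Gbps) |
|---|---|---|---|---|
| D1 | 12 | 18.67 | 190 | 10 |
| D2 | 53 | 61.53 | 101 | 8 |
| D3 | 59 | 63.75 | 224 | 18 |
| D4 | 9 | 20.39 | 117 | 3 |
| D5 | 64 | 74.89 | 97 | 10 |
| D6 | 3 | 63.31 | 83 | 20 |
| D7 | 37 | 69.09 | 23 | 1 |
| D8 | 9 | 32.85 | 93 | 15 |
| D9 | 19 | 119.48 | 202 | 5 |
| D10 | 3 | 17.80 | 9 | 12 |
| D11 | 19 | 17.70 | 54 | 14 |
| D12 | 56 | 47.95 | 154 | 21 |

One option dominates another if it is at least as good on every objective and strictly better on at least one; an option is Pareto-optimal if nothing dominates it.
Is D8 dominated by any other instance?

D1: worse on network (10 vs 15).
D2: worse on price (61.53 vs 32.85).
D3: worse on price (63.75 vs 32.85).
D4: worse on network (3 vs 15).
D5: worse on price (74.89 vs 32.85).
D6: worse on vCPUs (3 vs 9).
D7: worse on price (69.09 vs 32.85).
D9: worse on price (119.48 vs 32.85).
D10: worse on vCPUs (3 vs 9).
D11: worse on memory (54 vs 93).
D12: worse on price (47.95 vs 32.85).
No option is at least as good as D8 on every objective and strictly better on one.

No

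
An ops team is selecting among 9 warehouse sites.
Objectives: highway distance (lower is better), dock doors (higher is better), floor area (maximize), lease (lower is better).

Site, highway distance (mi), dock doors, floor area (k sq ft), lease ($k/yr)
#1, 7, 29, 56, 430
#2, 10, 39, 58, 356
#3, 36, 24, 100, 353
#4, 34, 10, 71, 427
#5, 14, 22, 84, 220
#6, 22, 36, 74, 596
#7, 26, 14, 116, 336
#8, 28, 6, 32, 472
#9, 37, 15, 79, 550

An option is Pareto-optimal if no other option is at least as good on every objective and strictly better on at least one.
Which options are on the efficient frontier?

#1: not dominated (best highway distance).
#2: not dominated (best dock doors).
#3: not dominated.
#4: dominated by #5 (highway distance 14≤34, dock doors 22≥10, floor area 84≥71, lease 220≤427).
#5: not dominated (best lease).
#6: not dominated.
#7: not dominated (best floor area).
#8: dominated by #1 (highway distance 7≤28, dock doors 29≥6, floor area 56≥32, lease 430≤472).
#9: dominated by #3 (highway distance 36≤37, dock doors 24≥15, floor area 100≥79, lease 353≤550).

#1, #2, #3, #5, #6, #7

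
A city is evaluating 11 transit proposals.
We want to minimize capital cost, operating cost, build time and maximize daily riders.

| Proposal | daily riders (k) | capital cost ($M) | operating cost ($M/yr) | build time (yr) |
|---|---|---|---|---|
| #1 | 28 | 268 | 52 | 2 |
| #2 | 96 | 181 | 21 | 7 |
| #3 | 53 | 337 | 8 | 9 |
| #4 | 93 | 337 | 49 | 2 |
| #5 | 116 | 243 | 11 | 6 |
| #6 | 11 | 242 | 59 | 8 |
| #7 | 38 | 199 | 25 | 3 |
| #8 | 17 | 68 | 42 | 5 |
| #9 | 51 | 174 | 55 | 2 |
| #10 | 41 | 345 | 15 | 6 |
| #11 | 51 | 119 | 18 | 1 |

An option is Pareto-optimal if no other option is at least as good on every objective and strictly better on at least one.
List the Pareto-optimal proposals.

#1: dominated by #11 (daily riders 51≥28, capital cost 119≤268, operating cost 18≤52, build time 1≤2).
#2: not dominated.
#3: not dominated (best operating cost).
#4: not dominated.
#5: not dominated (best daily riders).
#6: dominated by #2 (daily riders 96≥11, capital cost 181≤242, operating cost 21≤59, build time 7≤8).
#7: dominated by #11 (daily riders 51≥38, capital cost 119≤199, operating cost 18≤25, build time 1≤3).
#8: not dominated (best capital cost).
#9: dominated by #11 (daily riders 51≥51, capital cost 119≤174, operating cost 18≤55, build time 1≤2).
#10: dominated by #5 (daily riders 116≥41, capital cost 243≤345, operating cost 11≤15, build time 6≤6).
#11: not dominated (best build time).

#2, #3, #4, #5, #8, #11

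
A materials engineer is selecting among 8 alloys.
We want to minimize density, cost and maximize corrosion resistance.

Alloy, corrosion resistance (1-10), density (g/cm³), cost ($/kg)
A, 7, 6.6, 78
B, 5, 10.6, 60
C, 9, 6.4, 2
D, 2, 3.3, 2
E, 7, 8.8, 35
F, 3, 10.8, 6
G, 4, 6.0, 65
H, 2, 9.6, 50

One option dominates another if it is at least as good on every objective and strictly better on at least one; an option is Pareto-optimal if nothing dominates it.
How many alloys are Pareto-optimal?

A: dominated by C (corrosion resistance 9≥7, density 6.4≤6.6, cost 2≤78).
B: dominated by C (corrosion resistance 9≥5, density 6.4≤10.6, cost 2≤60).
C: not dominated (best corrosion resistance).
D: not dominated (best density).
E: dominated by C (corrosion resistance 9≥7, density 6.4≤8.8, cost 2≤35).
F: dominated by C (corrosion resistance 9≥3, density 6.4≤10.8, cost 2≤6).
G: not dominated.
H: dominated by C (corrosion resistance 9≥2, density 6.4≤9.6, cost 2≤50).
Pareto-optimal: C, D, G → 3.

3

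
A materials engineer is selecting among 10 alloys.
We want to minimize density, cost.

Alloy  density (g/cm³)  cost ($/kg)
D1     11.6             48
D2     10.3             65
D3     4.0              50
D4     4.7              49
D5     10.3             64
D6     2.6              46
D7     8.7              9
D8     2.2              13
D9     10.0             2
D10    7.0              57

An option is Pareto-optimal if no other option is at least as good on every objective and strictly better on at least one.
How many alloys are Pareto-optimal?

D1: dominated by D6 (density 2.6≤11.6, cost 46≤48).
D2: dominated by D3 (density 4.0≤10.3, cost 50≤65).
D3: dominated by D6 (density 2.6≤4.0, cost 46≤50).
D4: dominated by D6 (density 2.6≤4.7, cost 46≤49).
D5: dominated by D3 (density 4.0≤10.3, cost 50≤64).
D6: dominated by D8 (density 2.2≤2.6, cost 13≤46).
D7: not dominated.
D8: not dominated (best density).
D9: not dominated (best cost).
D10: dominated by D3 (density 4.0≤7.0, cost 50≤57).
Pareto-optimal: D7, D8, D9 → 3.

3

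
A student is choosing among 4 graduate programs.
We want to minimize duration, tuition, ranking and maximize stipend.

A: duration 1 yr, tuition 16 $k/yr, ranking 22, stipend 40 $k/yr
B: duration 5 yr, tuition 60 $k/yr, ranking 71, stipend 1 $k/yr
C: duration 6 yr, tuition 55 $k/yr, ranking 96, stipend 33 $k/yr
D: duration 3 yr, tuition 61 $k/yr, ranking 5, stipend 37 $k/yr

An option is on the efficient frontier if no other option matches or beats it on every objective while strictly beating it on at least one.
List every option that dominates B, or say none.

A: duration 1≤5, tuition 16≤60, ranking 22≤71, stipend 40≥1 — dominates B.
Others (C, D) are each worse than B on at least one objective.

A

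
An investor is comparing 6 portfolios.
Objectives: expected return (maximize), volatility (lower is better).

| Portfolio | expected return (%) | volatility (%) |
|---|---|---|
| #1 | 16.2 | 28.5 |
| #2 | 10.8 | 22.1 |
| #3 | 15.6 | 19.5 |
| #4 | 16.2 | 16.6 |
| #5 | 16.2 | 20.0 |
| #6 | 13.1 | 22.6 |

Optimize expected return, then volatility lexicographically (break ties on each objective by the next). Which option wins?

First maximize expected return: best is 16.2, kept {#1, #4, #5}.
Then minimize volatility: best is 16.6, kept {#4}.

#4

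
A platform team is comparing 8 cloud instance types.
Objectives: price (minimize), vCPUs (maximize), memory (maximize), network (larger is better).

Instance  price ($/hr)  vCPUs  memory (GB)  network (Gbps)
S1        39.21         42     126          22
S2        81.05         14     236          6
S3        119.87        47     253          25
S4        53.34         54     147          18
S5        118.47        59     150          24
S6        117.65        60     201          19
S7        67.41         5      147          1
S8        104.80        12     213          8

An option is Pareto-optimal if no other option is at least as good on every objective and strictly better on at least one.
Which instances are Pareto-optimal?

S1, S2, S3, S4, S5, S6, S8

S1: not dominated (best price).
S2: not dominated.
S3: not dominated (best memory).
S4: not dominated.
S5: not dominated.
S6: not dominated (best vCPUs).
S7: dominated by S4 (price 53.34≤67.41, vCPUs 54≥5, memory 147≥147, network 18≥1).
S8: not dominated.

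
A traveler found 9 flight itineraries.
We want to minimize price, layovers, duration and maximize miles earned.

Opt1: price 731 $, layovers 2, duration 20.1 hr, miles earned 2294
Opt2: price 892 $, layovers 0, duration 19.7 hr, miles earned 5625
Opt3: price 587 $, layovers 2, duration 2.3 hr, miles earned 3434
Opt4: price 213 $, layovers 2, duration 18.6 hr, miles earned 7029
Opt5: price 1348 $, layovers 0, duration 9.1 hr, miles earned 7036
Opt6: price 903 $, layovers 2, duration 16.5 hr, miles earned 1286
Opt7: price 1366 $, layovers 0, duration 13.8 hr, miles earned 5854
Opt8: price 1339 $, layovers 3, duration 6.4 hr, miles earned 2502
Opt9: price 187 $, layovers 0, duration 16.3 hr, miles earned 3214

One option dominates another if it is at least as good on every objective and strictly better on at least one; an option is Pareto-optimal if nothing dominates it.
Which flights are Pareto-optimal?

Opt2, Opt3, Opt4, Opt5, Opt9

Opt1: dominated by Opt3 (price 587≤731, layovers 2≤2, duration 2.3≤20.1, miles earned 3434≥2294).
Opt2: not dominated.
Opt3: not dominated (best duration).
Opt4: not dominated.
Opt5: not dominated (best miles earned).
Opt6: dominated by Opt3 (price 587≤903, layovers 2≤2, duration 2.3≤16.5, miles earned 3434≥1286).
Opt7: dominated by Opt5 (price 1348≤1366, layovers 0≤0, duration 9.1≤13.8, miles earned 7036≥5854).
Opt8: dominated by Opt3 (price 587≤1339, layovers 2≤3, duration 2.3≤6.4, miles earned 3434≥2502).
Opt9: not dominated (best price).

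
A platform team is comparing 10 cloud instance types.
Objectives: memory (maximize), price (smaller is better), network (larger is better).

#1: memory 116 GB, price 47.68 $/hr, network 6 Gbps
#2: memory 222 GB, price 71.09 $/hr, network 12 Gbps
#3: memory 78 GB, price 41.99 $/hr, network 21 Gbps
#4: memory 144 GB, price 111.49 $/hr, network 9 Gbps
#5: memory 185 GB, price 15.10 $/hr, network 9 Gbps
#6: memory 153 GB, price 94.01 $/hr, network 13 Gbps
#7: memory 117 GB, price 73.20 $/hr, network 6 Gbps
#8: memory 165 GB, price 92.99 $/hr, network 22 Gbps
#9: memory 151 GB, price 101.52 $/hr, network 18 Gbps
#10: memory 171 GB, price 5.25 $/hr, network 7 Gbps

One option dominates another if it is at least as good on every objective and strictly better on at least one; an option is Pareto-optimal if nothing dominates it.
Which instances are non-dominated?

#2, #3, #5, #8, #10

#1: dominated by #5 (memory 185≥116, price 15.10≤47.68, network 9≥6).
#2: not dominated (best memory).
#3: not dominated.
#4: dominated by #2 (memory 222≥144, price 71.09≤111.49, network 12≥9).
#5: not dominated.
#6: dominated by #8 (memory 165≥153, price 92.99≤94.01, network 22≥13).
#7: dominated by #2 (memory 222≥117, price 71.09≤73.20, network 12≥6).
#8: not dominated (best network).
#9: dominated by #8 (memory 165≥151, price 92.99≤101.52, network 22≥18).
#10: not dominated (best price).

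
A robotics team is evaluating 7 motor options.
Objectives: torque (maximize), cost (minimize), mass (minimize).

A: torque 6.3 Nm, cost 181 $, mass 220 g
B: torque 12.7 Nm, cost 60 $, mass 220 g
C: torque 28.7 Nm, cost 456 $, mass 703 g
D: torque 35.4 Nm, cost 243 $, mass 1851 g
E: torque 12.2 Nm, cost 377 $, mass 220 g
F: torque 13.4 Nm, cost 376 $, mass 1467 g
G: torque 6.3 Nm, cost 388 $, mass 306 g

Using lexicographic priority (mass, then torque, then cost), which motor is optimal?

First minimize mass: best is 220, kept {A, B, E}.
Then maximize torque: best is 12.7, kept {B}.

B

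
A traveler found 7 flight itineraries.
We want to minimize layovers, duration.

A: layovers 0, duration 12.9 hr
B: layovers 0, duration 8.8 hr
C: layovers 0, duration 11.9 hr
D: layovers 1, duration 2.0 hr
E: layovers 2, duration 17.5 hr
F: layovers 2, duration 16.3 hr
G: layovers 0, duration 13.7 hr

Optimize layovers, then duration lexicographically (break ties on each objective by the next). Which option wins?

First minimize layovers: best is 0, kept {A, B, C, G}.
Then minimize duration: best is 8.8, kept {B}.

B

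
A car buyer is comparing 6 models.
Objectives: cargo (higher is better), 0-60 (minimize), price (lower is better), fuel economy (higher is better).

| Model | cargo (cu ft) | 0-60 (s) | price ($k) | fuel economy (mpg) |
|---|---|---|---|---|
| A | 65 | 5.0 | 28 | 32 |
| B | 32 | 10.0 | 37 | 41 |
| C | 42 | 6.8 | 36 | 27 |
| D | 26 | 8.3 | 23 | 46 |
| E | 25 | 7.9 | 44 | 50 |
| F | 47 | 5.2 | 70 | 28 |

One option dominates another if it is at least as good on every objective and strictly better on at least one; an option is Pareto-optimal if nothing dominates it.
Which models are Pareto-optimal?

A: not dominated (best cargo).
B: not dominated.
C: dominated by A (cargo 65≥42, 0-60 5.0≤6.8, price 28≤36, fuel economy 32≥27).
D: not dominated (best price).
E: not dominated (best fuel economy).
F: dominated by A (cargo 65≥47, 0-60 5.0≤5.2, price 28≤70, fuel economy 32≥28).

A, B, D, E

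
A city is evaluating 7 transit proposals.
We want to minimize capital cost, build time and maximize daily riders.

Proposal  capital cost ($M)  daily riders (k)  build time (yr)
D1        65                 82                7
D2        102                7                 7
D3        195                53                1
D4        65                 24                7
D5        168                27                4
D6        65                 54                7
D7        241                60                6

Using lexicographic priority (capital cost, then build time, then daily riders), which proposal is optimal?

D1

First minimize capital cost: best is 65, kept {D1, D4, D6}.
Then minimize build time: best is 7, kept {D1, D4, D6}.
Then maximize daily riders: best is 82, kept {D1}.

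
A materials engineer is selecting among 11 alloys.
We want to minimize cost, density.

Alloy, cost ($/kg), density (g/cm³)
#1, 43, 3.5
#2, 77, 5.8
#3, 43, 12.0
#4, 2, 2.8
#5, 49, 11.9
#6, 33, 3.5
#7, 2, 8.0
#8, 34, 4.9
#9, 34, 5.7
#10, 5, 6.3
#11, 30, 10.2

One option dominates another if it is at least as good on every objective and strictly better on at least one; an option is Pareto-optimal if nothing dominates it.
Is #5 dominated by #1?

Yes

#1 vs #5: cost 43≤49, density 3.5≤11.9 — #1 is at least as good on every objective with at least one strict improvement.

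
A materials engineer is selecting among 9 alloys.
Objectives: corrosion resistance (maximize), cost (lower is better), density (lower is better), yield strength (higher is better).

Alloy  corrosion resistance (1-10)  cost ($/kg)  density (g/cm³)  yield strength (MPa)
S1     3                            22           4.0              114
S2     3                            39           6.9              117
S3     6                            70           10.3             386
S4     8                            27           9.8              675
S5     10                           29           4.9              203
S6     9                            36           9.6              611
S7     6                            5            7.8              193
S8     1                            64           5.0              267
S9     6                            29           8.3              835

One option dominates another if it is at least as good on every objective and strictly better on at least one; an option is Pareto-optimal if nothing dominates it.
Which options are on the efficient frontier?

S1, S4, S5, S6, S7, S8, S9

S1: not dominated (best density).
S2: dominated by S5 (corrosion resistance 10≥3, cost 29≤39, density 4.9≤6.9, yield strength 203≥117).
S3: dominated by S4 (corrosion resistance 8≥6, cost 27≤70, density 9.8≤10.3, yield strength 675≥386).
S4: not dominated.
S5: not dominated (best corrosion resistance).
S6: not dominated.
S7: not dominated (best cost).
S8: not dominated.
S9: not dominated (best yield strength).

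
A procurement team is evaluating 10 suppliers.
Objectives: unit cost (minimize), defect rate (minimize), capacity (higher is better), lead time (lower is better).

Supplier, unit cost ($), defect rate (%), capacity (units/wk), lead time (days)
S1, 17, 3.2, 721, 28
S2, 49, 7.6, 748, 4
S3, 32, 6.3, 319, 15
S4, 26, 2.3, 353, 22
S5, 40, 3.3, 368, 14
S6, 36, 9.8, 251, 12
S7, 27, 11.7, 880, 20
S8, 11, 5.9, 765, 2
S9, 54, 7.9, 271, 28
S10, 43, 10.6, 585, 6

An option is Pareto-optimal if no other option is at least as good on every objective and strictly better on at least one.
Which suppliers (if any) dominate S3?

S8

S8: unit cost 11≤32, defect rate 5.9≤6.3, capacity 765≥319, lead time 2≤15 — dominates S3.
Others (S1, S2, S4, S5, S6, S7, S9, S10) are each worse than S3 on at least one objective.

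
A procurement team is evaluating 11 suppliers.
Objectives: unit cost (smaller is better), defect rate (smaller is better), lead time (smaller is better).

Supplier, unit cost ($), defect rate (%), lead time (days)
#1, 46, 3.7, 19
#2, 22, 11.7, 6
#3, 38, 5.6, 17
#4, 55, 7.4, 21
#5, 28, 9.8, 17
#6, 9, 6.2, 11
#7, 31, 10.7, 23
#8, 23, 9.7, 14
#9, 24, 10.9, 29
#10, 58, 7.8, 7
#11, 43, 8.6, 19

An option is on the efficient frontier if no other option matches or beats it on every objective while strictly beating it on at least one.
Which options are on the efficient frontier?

#1, #2, #3, #6, #10

#1: not dominated (best defect rate).
#2: not dominated (best lead time).
#3: not dominated.
#4: dominated by #1 (unit cost 46≤55, defect rate 3.7≤7.4, lead time 19≤21).
#5: dominated by #6 (unit cost 9≤28, defect rate 6.2≤9.8, lead time 11≤17).
#6: not dominated (best unit cost).
#7: dominated by #5 (unit cost 28≤31, defect rate 9.8≤10.7, lead time 17≤23).
#8: dominated by #6 (unit cost 9≤23, defect rate 6.2≤9.7, lead time 11≤14).
#9: dominated by #6 (unit cost 9≤24, defect rate 6.2≤10.9, lead time 11≤29).
#10: not dominated.
#11: dominated by #3 (unit cost 38≤43, defect rate 5.6≤8.6, lead time 17≤19).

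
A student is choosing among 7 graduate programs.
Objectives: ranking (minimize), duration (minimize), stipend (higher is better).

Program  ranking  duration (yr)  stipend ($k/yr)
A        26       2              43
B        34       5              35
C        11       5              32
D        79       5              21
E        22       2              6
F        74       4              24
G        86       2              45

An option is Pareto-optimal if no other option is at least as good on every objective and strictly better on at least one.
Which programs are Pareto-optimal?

A, C, E, G

A: not dominated.
B: dominated by A (ranking 26≤34, duration 2≤5, stipend 43≥35).
C: not dominated (best ranking).
D: dominated by A (ranking 26≤79, duration 2≤5, stipend 43≥21).
E: not dominated.
F: dominated by A (ranking 26≤74, duration 2≤4, stipend 43≥24).
G: not dominated (best stipend).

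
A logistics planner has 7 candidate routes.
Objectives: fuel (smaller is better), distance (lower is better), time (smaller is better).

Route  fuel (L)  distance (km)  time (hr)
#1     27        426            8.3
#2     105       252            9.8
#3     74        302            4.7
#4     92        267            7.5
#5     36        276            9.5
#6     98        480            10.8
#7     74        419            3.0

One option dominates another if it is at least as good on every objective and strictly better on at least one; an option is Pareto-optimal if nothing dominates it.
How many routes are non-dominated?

#1: not dominated (best fuel).
#2: not dominated (best distance).
#3: not dominated.
#4: not dominated.
#5: not dominated.
#6: dominated by #1 (fuel 27≤98, distance 426≤480, time 8.3≤10.8).
#7: not dominated (best time).
Pareto-optimal: #1, #2, #3, #4, #5, #7 → 6.

6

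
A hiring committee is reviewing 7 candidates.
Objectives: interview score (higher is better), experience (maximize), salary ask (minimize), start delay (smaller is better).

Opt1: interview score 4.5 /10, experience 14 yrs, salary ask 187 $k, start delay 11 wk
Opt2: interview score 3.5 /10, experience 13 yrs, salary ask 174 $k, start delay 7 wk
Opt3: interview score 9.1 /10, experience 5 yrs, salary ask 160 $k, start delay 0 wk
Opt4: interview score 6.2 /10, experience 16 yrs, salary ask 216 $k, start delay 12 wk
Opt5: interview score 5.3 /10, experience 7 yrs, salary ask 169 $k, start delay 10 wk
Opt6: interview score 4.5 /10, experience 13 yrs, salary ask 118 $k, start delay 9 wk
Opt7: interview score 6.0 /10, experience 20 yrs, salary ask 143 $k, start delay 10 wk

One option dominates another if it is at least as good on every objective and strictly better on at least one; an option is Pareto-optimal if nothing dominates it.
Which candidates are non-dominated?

Opt1: dominated by Opt7 (interview score 6.0≥4.5, experience 20≥14, salary ask 143≤187, start delay 10≤11).
Opt2: not dominated.
Opt3: not dominated (best interview score).
Opt4: not dominated.
Opt5: dominated by Opt7 (interview score 6.0≥5.3, experience 20≥7, salary ask 143≤169, start delay 10≤10).
Opt6: not dominated (best salary ask).
Opt7: not dominated (best experience).

Opt2, Opt3, Opt4, Opt6, Opt7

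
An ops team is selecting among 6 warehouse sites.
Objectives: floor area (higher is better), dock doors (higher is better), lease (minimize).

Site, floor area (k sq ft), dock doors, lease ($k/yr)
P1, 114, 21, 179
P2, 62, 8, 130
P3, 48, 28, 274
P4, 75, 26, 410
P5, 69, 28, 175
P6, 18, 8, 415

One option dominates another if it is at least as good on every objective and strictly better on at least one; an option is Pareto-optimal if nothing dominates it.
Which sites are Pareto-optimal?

P1: not dominated (best floor area).
P2: not dominated (best lease).
P3: dominated by P5 (floor area 69≥48, dock doors 28≥28, lease 175≤274).
P4: not dominated.
P5: not dominated.
P6: dominated by P1 (floor area 114≥18, dock doors 21≥8, lease 179≤415).

P1, P2, P4, P5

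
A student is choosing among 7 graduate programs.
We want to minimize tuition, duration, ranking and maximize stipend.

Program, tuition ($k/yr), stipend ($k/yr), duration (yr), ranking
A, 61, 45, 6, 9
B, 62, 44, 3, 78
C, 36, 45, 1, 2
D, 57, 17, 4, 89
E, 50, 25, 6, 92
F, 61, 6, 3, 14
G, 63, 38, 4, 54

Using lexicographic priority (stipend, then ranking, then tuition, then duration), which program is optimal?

C

First maximize stipend: best is 45, kept {A, C}.
Then minimize ranking: best is 2, kept {C}.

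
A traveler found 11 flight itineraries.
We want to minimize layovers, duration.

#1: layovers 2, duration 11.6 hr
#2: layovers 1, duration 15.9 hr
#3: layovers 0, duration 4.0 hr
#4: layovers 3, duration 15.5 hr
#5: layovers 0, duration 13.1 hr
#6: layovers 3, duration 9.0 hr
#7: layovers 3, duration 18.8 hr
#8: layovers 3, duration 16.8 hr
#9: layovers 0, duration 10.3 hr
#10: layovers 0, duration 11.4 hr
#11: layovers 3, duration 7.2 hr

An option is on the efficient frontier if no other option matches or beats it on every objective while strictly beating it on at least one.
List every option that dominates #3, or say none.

none

#1: worse on layovers (2 vs 0).
#2: worse on layovers (1 vs 0).
#4: worse on layovers (3 vs 0).
#5: worse on duration (13.1 vs 4.0).
#6: worse on layovers (3 vs 0).
#7: worse on layovers (3 vs 0).
#8: worse on layovers (3 vs 0).
#9: worse on duration (10.3 vs 4.0).
#10: worse on duration (11.4 vs 4.0).
#11: worse on layovers (3 vs 0).
No option dominates #3.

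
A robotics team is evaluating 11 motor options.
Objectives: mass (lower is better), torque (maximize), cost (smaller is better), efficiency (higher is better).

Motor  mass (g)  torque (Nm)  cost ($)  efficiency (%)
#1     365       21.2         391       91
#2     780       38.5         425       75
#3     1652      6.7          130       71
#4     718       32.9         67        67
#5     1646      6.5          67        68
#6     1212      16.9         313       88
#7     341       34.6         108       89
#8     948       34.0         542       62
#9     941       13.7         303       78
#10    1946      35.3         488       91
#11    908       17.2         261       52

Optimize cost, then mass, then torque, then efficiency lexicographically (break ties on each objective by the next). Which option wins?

First minimize cost: best is 67, kept {#4, #5}.
Then minimize mass: best is 718, kept {#4}.

#4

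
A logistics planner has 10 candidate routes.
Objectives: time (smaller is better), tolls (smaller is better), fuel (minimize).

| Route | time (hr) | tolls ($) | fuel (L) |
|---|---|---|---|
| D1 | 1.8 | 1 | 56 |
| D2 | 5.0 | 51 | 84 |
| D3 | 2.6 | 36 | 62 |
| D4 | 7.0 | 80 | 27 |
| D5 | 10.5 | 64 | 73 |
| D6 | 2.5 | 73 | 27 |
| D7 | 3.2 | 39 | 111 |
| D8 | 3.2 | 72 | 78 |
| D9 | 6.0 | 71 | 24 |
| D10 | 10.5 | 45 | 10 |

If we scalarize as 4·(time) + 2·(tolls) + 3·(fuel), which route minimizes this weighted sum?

D1: 4·1.8 + 2·1 + 3·56 = 177.2
D2: 4·5.0 + 2·51 + 3·84 = 374.0
D3: 4·2.6 + 2·36 + 3·62 = 268.4
D4: 4·7.0 + 2·80 + 3·27 = 269.0
D5: 4·10.5 + 2·64 + 3·73 = 389.0
D6: 4·2.5 + 2·73 + 3·27 = 237.0
D7: 4·3.2 + 2·39 + 3·111 = 423.8
D8: 4·3.2 + 2·72 + 3·78 = 390.8
D9: 4·6.0 + 2·71 + 3·24 = 238.0
D10: 4·10.5 + 2·45 + 3·10 = 162.0
Lowest: D10 at 162.0.

D10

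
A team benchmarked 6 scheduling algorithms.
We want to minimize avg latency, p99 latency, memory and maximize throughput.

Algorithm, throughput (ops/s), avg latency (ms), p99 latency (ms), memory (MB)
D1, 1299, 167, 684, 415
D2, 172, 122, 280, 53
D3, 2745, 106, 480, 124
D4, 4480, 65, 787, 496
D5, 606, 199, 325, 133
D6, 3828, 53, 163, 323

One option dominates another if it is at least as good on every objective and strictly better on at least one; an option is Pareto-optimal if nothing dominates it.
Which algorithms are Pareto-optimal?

D1: dominated by D3 (throughput 2745≥1299, avg latency 106≤167, p99 latency 480≤684, memory 124≤415).
D2: not dominated (best memory).
D3: not dominated.
D4: not dominated (best throughput).
D5: not dominated.
D6: not dominated (best avg latency).

D2, D3, D4, D5, D6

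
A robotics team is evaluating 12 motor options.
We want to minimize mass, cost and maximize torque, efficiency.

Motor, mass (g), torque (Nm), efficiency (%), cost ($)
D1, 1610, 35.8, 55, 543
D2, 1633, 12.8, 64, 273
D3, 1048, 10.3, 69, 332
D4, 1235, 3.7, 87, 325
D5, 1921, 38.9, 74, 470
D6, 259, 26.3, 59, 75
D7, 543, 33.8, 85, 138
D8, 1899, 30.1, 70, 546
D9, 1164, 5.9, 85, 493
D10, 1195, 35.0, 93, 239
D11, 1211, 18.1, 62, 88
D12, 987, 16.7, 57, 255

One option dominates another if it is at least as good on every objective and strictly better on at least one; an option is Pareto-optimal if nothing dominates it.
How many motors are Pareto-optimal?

D1: not dominated.
D2: dominated by D7 (mass 543≤1633, torque 33.8≥12.8, efficiency 85≥64, cost 138≤273).
D3: dominated by D7 (mass 543≤1048, torque 33.8≥10.3, efficiency 85≥69, cost 138≤332).
D4: dominated by D10 (mass 1195≤1235, torque 35.0≥3.7, efficiency 93≥87, cost 239≤325).
D5: not dominated (best torque).
D6: not dominated (best mass).
D7: not dominated.
D8: dominated by D7 (mass 543≤1899, torque 33.8≥30.1, efficiency 85≥70, cost 138≤546).
D9: dominated by D7 (mass 543≤1164, torque 33.8≥5.9, efficiency 85≥85, cost 138≤493).
D10: not dominated (best efficiency).
D11: not dominated.
D12: dominated by D6 (mass 259≤987, torque 26.3≥16.7, efficiency 59≥57, cost 75≤255).
Pareto-optimal: D1, D5, D6, D7, D10, D11 → 6.

6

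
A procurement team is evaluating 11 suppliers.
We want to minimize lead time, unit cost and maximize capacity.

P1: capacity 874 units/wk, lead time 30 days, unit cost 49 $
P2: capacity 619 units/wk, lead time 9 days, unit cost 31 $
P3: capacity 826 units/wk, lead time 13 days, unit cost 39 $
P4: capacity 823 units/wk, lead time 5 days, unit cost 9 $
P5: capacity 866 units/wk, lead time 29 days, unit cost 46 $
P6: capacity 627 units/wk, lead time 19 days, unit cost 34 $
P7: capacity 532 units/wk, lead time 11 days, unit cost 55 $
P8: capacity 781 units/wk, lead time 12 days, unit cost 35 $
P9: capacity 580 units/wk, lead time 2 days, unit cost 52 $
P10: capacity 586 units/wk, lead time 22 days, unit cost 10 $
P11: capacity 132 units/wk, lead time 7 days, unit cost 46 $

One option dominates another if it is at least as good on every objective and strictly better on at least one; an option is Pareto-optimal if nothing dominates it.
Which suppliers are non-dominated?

P1, P3, P4, P5, P9

P1: not dominated (best capacity).
P2: dominated by P4 (capacity 823≥619, lead time 5≤9, unit cost 9≤31).
P3: not dominated.
P4: not dominated (best unit cost).
P5: not dominated.
P6: dominated by P4 (capacity 823≥627, lead time 5≤19, unit cost 9≤34).
P7: dominated by P2 (capacity 619≥532, lead time 9≤11, unit cost 31≤55).
P8: dominated by P4 (capacity 823≥781, lead time 5≤12, unit cost 9≤35).
P9: not dominated (best lead time).
P10: dominated by P4 (capacity 823≥586, lead time 5≤22, unit cost 9≤10).
P11: dominated by P4 (capacity 823≥132, lead time 5≤7, unit cost 9≤46).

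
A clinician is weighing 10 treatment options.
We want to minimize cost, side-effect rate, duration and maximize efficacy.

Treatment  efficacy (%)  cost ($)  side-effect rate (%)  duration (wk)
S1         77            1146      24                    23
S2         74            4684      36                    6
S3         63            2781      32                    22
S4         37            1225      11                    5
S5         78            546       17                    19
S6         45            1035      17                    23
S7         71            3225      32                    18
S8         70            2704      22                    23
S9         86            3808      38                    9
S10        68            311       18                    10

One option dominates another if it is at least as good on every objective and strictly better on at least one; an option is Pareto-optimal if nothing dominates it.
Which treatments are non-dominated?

S1: dominated by S5 (efficacy 78≥77, cost 546≤1146, side-effect rate 17≤24, duration 19≤23).
S2: not dominated.
S3: dominated by S5 (efficacy 78≥63, cost 546≤2781, side-effect rate 17≤32, duration 19≤22).
S4: not dominated (best side-effect rate).
S5: not dominated.
S6: dominated by S5 (efficacy 78≥45, cost 546≤1035, side-effect rate 17≤17, duration 19≤23).
S7: not dominated.
S8: dominated by S5 (efficacy 78≥70, cost 546≤2704, side-effect rate 17≤22, duration 19≤23).
S9: not dominated (best efficacy).
S10: not dominated (best cost).

S2, S4, S5, S7, S9, S10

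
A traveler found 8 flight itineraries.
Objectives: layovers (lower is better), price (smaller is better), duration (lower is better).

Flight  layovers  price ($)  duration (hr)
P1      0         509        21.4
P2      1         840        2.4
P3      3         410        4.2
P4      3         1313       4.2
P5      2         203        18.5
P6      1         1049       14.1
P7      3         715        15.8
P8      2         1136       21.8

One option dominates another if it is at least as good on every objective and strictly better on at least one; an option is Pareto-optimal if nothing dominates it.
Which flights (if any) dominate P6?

P2

P2: layovers 1≤1, price 840≤1049, duration 2.4≤14.1 — dominates P6.
Others (P1, P3, P4, P5, P7, P8) are each worse than P6 on at least one objective.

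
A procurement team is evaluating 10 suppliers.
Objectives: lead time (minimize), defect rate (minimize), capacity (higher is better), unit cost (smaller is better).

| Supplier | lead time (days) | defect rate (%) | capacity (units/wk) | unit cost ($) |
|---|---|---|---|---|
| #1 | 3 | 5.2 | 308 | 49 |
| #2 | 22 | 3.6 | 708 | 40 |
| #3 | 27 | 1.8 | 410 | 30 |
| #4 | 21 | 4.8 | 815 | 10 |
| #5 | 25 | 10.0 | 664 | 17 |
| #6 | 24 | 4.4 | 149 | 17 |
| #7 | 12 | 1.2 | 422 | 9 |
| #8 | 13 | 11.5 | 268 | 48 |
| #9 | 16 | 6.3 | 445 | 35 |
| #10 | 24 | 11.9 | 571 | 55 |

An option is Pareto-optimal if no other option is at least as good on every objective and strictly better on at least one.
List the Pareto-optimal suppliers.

#1: not dominated (best lead time).
#2: not dominated.
#3: dominated by #7 (lead time 12≤27, defect rate 1.2≤1.8, capacity 422≥410, unit cost 9≤30).
#4: not dominated (best capacity).
#5: dominated by #4 (lead time 21≤25, defect rate 4.8≤10.0, capacity 815≥664, unit cost 10≤17).
#6: dominated by #7 (lead time 12≤24, defect rate 1.2≤4.4, capacity 422≥149, unit cost 9≤17).
#7: not dominated (best defect rate).
#8: dominated by #7 (lead time 12≤13, defect rate 1.2≤11.5, capacity 422≥268, unit cost 9≤48).
#9: not dominated.
#10: dominated by #2 (lead time 22≤24, defect rate 3.6≤11.9, capacity 708≥571, unit cost 40≤55).

#1, #2, #4, #7, #9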